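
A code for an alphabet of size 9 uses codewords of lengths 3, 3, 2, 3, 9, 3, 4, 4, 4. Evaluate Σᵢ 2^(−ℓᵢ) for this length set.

0.939453125

With common denominator 2^9 = 512: Σ 2^(−ℓᵢ) = 64/512 + 64/512 + 128/512 + 64/512 + 1/512 + 64/512 + 32/512 + 32/512 + 32/512 = 481/512 = 0.939453125.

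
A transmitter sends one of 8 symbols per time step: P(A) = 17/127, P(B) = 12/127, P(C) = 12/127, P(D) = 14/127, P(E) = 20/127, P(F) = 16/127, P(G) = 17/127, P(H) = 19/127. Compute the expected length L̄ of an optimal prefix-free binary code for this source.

Repeatedly combine the two least-probable nodes; the expected code length is the sum of the merged weights.
merge 12/127 + 12/127 → 24/127
merge 14/127 + 16/127 → 30/127
merge 17/127 + 17/127 → 34/127
merge 19/127 + 20/127 → 39/127
merge 24/127 + 30/127 → 54/127
merge 34/127 + 39/127 → 73/127
merge 54/127 + 73/127 → 1
L = 24/127 + 30/127 + 34/127 + 39/127 + 54/127 + 73/127 + 1 = 3 bits/symbol.

3 bits/symbol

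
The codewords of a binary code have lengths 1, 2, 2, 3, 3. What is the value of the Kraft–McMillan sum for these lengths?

1.25

With common denominator 2^3 = 8: Σ 2^(−ℓᵢ) = 4/8 + 2/8 + 2/8 + 1/8 + 1/8 = 10/8 = 1.25.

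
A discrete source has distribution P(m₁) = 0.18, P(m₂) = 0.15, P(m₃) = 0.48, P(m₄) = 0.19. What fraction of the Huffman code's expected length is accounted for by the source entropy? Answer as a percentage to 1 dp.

Entropy H = −Σ p log₂ p ≈ 1.8193 bits.
Huffman merges: 3/20+9/50→33/100; 19/100+33/100→13/25; 12/25+13/25→1. L = 37/20 ≈ 1.8500.
Efficiency = H/L = 1.8193/1.8500 = 98.3%.

98.3%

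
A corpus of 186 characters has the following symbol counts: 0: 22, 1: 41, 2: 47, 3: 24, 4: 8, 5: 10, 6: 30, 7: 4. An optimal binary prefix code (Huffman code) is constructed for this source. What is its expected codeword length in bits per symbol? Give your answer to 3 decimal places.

Probabilities are the counts divided by 186.
Repeatedly combine the two least-probable nodes; the expected code length is the sum of the merged weights.
merge 2/93 + 4/93 → 2/31
merge 5/93 + 2/31 → 11/93
merge 11/93 + 11/93 → 22/93
merge 4/31 + 5/31 → 9/31
merge 41/186 + 22/93 → 85/186
merge 47/186 + 9/31 → 101/186
merge 85/186 + 101/186 → 1
L = 2/31 + 11/93 + 22/93 + 9/31 + 85/186 + 101/186 + 1 = 84/31 ≈ 2.710 bits/symbol.

2.710 bits/symbol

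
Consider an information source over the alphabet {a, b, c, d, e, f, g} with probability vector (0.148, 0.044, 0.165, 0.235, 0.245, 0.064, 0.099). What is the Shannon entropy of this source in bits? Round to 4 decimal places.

H = −Σ pᵢ log₂ pᵢ.
−0.148·log₂(0.148) = 0.4079
−0.044·log₂(0.044) = 0.1983
−0.165·log₂(0.165) = 0.4289
−0.235·log₂(0.235) = 0.4910
−0.245·log₂(0.245) = 0.4971
−0.064·log₂(0.064) = 0.2538
−0.099·log₂(0.099) = 0.3303
Sum ≈ 2.6074 → 2.6074 bits.

2.6074 bits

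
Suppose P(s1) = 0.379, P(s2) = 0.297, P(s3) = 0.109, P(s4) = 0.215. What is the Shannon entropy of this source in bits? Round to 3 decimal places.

H = −Σ pᵢ log₂ pᵢ.
−0.379·log₂(0.379) = 0.5305
−0.297·log₂(0.297) = 0.5202
−0.109·log₂(0.109) = 0.3485
−0.215·log₂(0.215) = 0.4768
Sum ≈ 1.8760 → 1.876 bits.

1.876 bits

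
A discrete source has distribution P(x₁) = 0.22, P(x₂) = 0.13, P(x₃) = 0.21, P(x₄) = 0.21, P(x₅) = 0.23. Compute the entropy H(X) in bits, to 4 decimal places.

2.2965 bits

H = −Σ pᵢ log₂ pᵢ.
−0.22·log₂(0.22) = 0.4806
−0.13·log₂(0.13) = 0.3826
−0.21·log₂(0.21) = 0.4728
−0.21·log₂(0.21) = 0.4728
−0.23·log₂(0.23) = 0.4877
Sum ≈ 2.2965 → 2.2965 bits.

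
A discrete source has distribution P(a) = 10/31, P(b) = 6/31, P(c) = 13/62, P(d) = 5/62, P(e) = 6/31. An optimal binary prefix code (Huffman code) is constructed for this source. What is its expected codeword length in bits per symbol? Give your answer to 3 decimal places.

Repeatedly combine the two least-probable nodes; the expected code length is the sum of the merged weights.
merge 5/62 + 6/31 → 17/62
merge 6/31 + 13/62 → 25/62
merge 17/62 + 10/31 → 37/62
merge 25/62 + 37/62 → 1
L = 17/62 + 25/62 + 37/62 + 1 = 141/62 ≈ 2.274 bits/symbol.

2.274 bits/symbol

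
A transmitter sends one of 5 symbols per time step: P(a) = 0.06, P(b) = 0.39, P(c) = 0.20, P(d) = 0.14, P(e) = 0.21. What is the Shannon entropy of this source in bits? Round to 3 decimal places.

H = −Σ pᵢ log₂ pᵢ.
−0.06·log₂(0.06) = 0.2435
−0.39·log₂(0.39) = 0.5298
−0.20·log₂(0.20) = 0.4644
−0.14·log₂(0.14) = 0.3971
−0.21·log₂(0.21) = 0.4728
Sum ≈ 2.1076 → 2.108 bits.

2.108 bits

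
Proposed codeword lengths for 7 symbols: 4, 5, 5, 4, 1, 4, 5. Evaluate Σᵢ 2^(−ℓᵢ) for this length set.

0.78125

With common denominator 2^5 = 32: Σ 2^(−ℓᵢ) = 2/32 + 1/32 + 1/32 + 2/32 + 16/32 + 2/32 + 1/32 = 25/32 = 0.78125.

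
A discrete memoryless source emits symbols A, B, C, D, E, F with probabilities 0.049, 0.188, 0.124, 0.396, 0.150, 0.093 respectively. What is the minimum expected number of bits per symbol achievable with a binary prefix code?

2.35 bits/symbol

Repeatedly combine the two least-probable nodes; the expected code length is the sum of the merged weights.
merge 49/1000 + 93/1000 → 71/500
merge 31/250 + 71/500 → 133/500
merge 3/20 + 47/250 → 169/500
merge 133/500 + 169/500 → 151/250
merge 99/250 + 151/250 → 1
L = 71/500 + 133/500 + 169/500 + 151/250 + 1 = 47/20 = 2.35 bits/symbol.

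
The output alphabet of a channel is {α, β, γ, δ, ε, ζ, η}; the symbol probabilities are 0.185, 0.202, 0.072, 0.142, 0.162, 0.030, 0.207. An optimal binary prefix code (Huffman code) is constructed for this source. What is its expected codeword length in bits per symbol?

Repeatedly combine the two least-probable nodes; the expected code length is the sum of the merged weights.
merge 3/100 + 9/125 → 51/500
merge 51/500 + 71/500 → 61/250
merge 81/500 + 37/200 → 347/1000
merge 101/500 + 207/1000 → 409/1000
merge 61/250 + 347/1000 → 591/1000
merge 409/1000 + 591/1000 → 1
L = 51/500 + 61/250 + 347/1000 + 409/1000 + 591/1000 + 1 = 2693/1000 = 2.693 bits/symbol.

2.693 bits/symbol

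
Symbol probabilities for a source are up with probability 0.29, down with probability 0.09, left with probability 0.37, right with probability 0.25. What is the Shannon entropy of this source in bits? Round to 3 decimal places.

1.861 bits

H = −Σ pᵢ log₂ pᵢ.
−0.29·log₂(0.29) = 0.5179
−0.09·log₂(0.09) = 0.3127
−0.37·log₂(0.37) = 0.5307
−0.25·log₂(0.25) = 0.5000
Sum ≈ 1.8613 → 1.861 bits.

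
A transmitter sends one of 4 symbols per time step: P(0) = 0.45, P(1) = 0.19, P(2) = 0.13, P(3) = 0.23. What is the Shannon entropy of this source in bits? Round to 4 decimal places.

1.8439 bits

H = −Σ pᵢ log₂ pᵢ.
−0.45·log₂(0.45) = 0.5184
−0.19·log₂(0.19) = 0.4552
−0.13·log₂(0.13) = 0.3826
−0.23·log₂(0.23) = 0.4877
Sum ≈ 1.8439 → 1.8439 bits.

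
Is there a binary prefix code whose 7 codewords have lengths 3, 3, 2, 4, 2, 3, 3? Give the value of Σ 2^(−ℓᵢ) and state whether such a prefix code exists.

With common denominator 2^4 = 16: Σ 2^(−ℓᵢ) = 2/16 + 2/16 + 4/16 + 1/16 + 4/16 + 2/16 + 2/16 = 17/16 = 1.0625.
Kraft's inequality requires Σ ≤ 1; here Σ = 1.0625 > 1, so no such prefix code exists.

1.0625; no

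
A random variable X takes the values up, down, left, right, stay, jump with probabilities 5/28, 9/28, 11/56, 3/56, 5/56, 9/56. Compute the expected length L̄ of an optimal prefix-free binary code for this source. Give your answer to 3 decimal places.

Repeatedly combine the two least-probable nodes; the expected code length is the sum of the merged weights.
merge 3/56 + 5/56 → 1/7
merge 1/7 + 9/56 → 17/56
merge 5/28 + 11/56 → 3/8
merge 17/56 + 9/28 → 5/8
merge 3/8 + 5/8 → 1
L = 1/7 + 17/56 + 3/8 + 5/8 + 1 = 137/56 ≈ 2.446 bits/symbol.

2.446 bits/symbol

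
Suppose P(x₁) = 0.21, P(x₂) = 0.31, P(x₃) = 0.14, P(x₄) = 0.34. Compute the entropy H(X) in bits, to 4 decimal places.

1.9229 bits

H = −Σ pᵢ log₂ pᵢ.
−0.21·log₂(0.21) = 0.4728
−0.31·log₂(0.31) = 0.5238
−0.14·log₂(0.14) = 0.3971
−0.34·log₂(0.34) = 0.5292
Sum ≈ 1.9229 → 1.9229 bits.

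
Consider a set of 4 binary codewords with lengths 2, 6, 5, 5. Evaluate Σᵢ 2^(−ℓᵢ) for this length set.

0.328125

With common denominator 2^6 = 64: Σ 2^(−ℓᵢ) = 16/64 + 1/64 + 2/64 + 2/64 = 21/64 = 0.328125.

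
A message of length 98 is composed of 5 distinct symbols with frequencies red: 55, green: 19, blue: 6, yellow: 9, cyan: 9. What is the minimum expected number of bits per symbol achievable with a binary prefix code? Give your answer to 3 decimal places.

Probabilities are the counts divided by 98.
Repeatedly combine the two least-probable nodes; the expected code length is the sum of the merged weights.
merge 3/49 + 9/98 → 15/98
merge 9/98 + 15/98 → 12/49
merge 19/98 + 12/49 → 43/98
merge 43/98 + 55/98 → 1
L = 15/98 + 12/49 + 43/98 + 1 = 90/49 ≈ 1.837 bits/symbol.

1.837 bits/symbol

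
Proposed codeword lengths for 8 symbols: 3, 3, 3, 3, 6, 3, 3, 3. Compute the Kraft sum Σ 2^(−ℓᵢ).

0.890625

With common denominator 2^6 = 64: Σ 2^(−ℓᵢ) = 8/64 + 8/64 + 8/64 + 8/64 + 1/64 + 8/64 + 8/64 + 8/64 = 57/64 = 0.890625.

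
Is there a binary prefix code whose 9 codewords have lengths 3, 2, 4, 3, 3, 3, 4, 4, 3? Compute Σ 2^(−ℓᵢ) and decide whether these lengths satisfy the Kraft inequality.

With common denominator 2^4 = 16: Σ 2^(−ℓᵢ) = 2/16 + 4/16 + 1/16 + 2/16 + 2/16 + 2/16 + 1/16 + 1/16 + 2/16 = 17/16 = 1.0625.
Kraft's inequality requires Σ ≤ 1; here Σ = 1.0625 > 1, so no such prefix code exists.

1.0625; no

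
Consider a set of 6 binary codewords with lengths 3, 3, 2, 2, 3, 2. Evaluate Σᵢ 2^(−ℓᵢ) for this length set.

With common denominator 2^3 = 8: Σ 2^(−ℓᵢ) = 1/8 + 1/8 + 2/8 + 2/8 + 1/8 + 2/8 = 9/8 = 1.125.

1.125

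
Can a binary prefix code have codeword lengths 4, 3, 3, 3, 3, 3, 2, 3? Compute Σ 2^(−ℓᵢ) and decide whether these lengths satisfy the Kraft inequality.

With common denominator 2^4 = 16: Σ 2^(−ℓᵢ) = 1/16 + 2/16 + 2/16 + 2/16 + 2/16 + 2/16 + 4/16 + 2/16 = 17/16 = 1.0625.
Kraft's inequality requires Σ ≤ 1; here Σ = 1.0625 > 1, so no such prefix code exists.

1.0625; no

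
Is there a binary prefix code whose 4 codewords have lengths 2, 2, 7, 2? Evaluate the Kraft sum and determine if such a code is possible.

With common denominator 2^7 = 128: Σ 2^(−ℓᵢ) = 32/128 + 32/128 + 1/128 + 32/128 = 97/128 = 0.7578125.
Kraft's inequality requires Σ ≤ 1; here Σ = 0.7578125 ≤ 1, so such a prefix code exists.

0.7578125; yes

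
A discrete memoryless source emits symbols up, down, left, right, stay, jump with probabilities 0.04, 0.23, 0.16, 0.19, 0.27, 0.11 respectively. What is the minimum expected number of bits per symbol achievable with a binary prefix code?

2.46 bits/symbol

Repeatedly combine the two least-probable nodes; the expected code length is the sum of the merged weights.
merge 1/25 + 11/100 → 3/20
merge 3/20 + 4/25 → 31/100
merge 19/100 + 23/100 → 21/50
merge 27/100 + 31/100 → 29/50
merge 21/50 + 29/50 → 1
L = 3/20 + 31/100 + 21/50 + 29/50 + 1 = 123/50 = 2.46 bits/symbol.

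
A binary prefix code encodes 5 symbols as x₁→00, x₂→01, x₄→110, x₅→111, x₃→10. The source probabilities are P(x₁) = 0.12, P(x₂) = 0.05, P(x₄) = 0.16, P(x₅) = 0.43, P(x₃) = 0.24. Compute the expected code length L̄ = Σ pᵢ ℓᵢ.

2.59 bits/symbol

L̄ = Σ pᵢ·ℓᵢ = 0.12·2 + 0.05·2 + 0.16·3 + 0.43·3 + 0.24·2 = 2.59 bits/symbol.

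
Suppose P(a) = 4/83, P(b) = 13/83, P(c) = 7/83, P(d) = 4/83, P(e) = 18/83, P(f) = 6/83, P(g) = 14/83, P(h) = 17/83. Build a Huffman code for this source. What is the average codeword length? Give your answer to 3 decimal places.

2.831 bits/symbol

Repeatedly combine the two least-probable nodes; the expected code length is the sum of the merged weights.
merge 4/83 + 4/83 → 8/83
merge 6/83 + 7/83 → 13/83
merge 8/83 + 13/83 → 21/83
merge 13/83 + 14/83 → 27/83
merge 17/83 + 18/83 → 35/83
merge 21/83 + 27/83 → 48/83
merge 35/83 + 48/83 → 1
L = 8/83 + 13/83 + 21/83 + 27/83 + 35/83 + 48/83 + 1 = 235/83 ≈ 2.831 bits/symbol.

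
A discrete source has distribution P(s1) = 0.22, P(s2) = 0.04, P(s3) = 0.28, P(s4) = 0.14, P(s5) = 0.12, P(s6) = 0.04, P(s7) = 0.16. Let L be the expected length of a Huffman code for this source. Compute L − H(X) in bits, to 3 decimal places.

Entropy H = −Σ p log₂ p ≈ 2.5535 bits.
Huffman merges: 1/25+1/25→2/25; 2/25+3/25→1/5; 7/50+4/25→3/10; 1/5+11/50→21/50; 7/25+3/10→29/50; 21/50+29/50→1. L = 129/50 ≈ 2.5800.
L − H = 2.5800 − 2.5535 = 0.027 bits.

0.027 bits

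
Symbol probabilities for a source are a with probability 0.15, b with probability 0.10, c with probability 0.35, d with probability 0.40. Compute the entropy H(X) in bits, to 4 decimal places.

H = −Σ pᵢ log₂ pᵢ.
−0.15·log₂(0.15) = 0.4105
−0.10·log₂(0.10) = 0.3322
−0.35·log₂(0.35) = 0.5301
−0.40·log₂(0.40) = 0.5288
Sum ≈ 1.8016 → 1.8016 bits.

1.8016 bits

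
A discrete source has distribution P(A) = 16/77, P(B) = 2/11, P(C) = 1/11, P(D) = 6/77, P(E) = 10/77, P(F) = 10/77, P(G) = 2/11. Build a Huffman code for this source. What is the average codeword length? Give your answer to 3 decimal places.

2.779 bits/symbol

Repeatedly combine the two least-probable nodes; the expected code length is the sum of the merged weights.
merge 6/77 + 1/11 → 13/77
merge 10/77 + 10/77 → 20/77
merge 13/77 + 2/11 → 27/77
merge 2/11 + 16/77 → 30/77
merge 20/77 + 27/77 → 47/77
merge 30/77 + 47/77 → 1
L = 13/77 + 20/77 + 27/77 + 30/77 + 47/77 + 1 = 214/77 ≈ 2.779 bits/symbol.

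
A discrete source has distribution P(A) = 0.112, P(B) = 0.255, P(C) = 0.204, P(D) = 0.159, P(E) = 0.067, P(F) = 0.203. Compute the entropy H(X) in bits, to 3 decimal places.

2.474 bits

H = −Σ pᵢ log₂ pᵢ.
−0.112·log₂(0.112) = 0.3537
−0.255·log₂(0.255) = 0.5027
−0.204·log₂(0.204) = 0.4678
−0.159·log₂(0.159) = 0.4218
−0.067·log₂(0.067) = 0.2613
−0.203·log₂(0.203) = 0.4670
Sum ≈ 2.4744 → 2.474 bits.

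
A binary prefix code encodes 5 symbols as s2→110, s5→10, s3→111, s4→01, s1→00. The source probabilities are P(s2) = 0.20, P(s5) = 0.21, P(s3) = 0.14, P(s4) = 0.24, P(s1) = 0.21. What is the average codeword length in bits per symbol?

L̄ = Σ pᵢ·ℓᵢ = 0.20·3 + 0.21·2 + 0.14·3 + 0.24·2 + 0.21·2 = 2.34 bits/symbol.

2.34 bits/symbol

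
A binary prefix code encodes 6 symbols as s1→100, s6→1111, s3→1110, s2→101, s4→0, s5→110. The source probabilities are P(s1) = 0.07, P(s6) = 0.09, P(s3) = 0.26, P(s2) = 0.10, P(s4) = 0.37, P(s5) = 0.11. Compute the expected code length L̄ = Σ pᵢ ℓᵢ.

L̄ = Σ pᵢ·ℓᵢ = 0.07·3 + 0.09·4 + 0.26·4 + 0.10·3 + 0.37·1 + 0.11·3 = 2.61 bits/symbol.

2.61 bits/symbol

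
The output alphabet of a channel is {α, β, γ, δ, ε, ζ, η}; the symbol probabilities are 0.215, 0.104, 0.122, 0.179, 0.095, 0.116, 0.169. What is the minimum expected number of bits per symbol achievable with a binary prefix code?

Repeatedly combine the two least-probable nodes; the expected code length is the sum of the merged weights.
merge 19/200 + 13/125 → 199/1000
merge 29/250 + 61/500 → 119/500
merge 169/1000 + 179/1000 → 87/250
merge 199/1000 + 43/200 → 207/500
merge 119/500 + 87/250 → 293/500
merge 207/500 + 293/500 → 1
L = 199/1000 + 119/500 + 87/250 + 207/500 + 293/500 + 1 = 557/200 = 2.785 bits/symbol.

2.785 bits/symbol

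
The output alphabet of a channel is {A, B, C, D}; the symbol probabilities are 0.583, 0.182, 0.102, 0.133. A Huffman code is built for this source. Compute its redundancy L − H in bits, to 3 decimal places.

Entropy H = −Σ p log₂ p ≈ 1.6242 bits.
Huffman merges: 51/500+133/1000→47/200; 91/500+47/200→417/1000; 417/1000+583/1000→1. L = 413/250 ≈ 1.6520.
L − H = 1.6520 − 1.6242 = 0.028 bits.

0.028 bits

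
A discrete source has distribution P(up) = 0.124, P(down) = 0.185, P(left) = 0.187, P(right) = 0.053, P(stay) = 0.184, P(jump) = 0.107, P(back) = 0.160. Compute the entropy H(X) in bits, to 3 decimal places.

2.718 bits

H = −Σ pᵢ log₂ pᵢ.
−0.124·log₂(0.124) = 0.3734
−0.185·log₂(0.185) = 0.4504
−0.187·log₂(0.187) = 0.4523
−0.053·log₂(0.053) = 0.2246
−0.184·log₂(0.184) = 0.4494
−0.107·log₂(0.107) = 0.3450
−0.160·log₂(0.160) = 0.4230
Sum ≈ 2.7181 → 2.718 bits.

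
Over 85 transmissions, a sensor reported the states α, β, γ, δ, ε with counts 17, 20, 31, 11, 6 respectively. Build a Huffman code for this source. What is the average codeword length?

2.2 bits/symbol

Probabilities are the counts divided by 85.
Repeatedly combine the two least-probable nodes; the expected code length is the sum of the merged weights.
merge 6/85 + 11/85 → 1/5
merge 1/5 + 1/5 → 2/5
merge 4/17 + 31/85 → 3/5
merge 2/5 + 3/5 → 1
L = 1/5 + 2/5 + 3/5 + 1 = 11/5 = 2.2 bits/symbol.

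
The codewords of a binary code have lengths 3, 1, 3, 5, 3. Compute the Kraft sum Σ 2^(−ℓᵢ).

With common denominator 2^5 = 32: Σ 2^(−ℓᵢ) = 4/32 + 16/32 + 4/32 + 1/32 + 4/32 = 29/32 = 0.90625.

0.90625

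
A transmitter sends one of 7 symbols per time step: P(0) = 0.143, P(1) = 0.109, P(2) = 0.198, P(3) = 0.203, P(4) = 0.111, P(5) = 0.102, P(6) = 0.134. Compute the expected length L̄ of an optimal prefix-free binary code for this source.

Repeatedly combine the two least-probable nodes; the expected code length is the sum of the merged weights.
merge 51/500 + 109/1000 → 211/1000
merge 111/1000 + 67/500 → 49/200
merge 143/1000 + 99/500 → 341/1000
merge 203/1000 + 211/1000 → 207/500
merge 49/200 + 341/1000 → 293/500
merge 207/500 + 293/500 → 1
L = 211/1000 + 49/200 + 341/1000 + 207/500 + 293/500 + 1 = 2797/1000 = 2.797 bits/symbol.

2.797 bits/symbol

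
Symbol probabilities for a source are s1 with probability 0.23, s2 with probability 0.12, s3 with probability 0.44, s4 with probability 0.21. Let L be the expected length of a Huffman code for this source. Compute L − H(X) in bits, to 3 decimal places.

Entropy H = −Σ p log₂ p ≈ 1.8487 bits.
Huffman merges: 3/25+21/100→33/100; 23/100+33/100→14/25; 11/25+14/25→1. L = 189/100 ≈ 1.8900.
L − H = 1.8900 − 1.8487 = 0.041 bits.

0.041 bits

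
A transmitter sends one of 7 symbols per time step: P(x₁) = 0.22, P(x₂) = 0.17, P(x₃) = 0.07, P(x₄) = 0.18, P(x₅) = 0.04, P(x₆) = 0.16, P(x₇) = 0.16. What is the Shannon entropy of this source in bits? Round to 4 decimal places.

2.6608 bits

H = −Σ pᵢ log₂ pᵢ.
−0.22·log₂(0.22) = 0.4806
−0.17·log₂(0.17) = 0.4346
−0.07·log₂(0.07) = 0.2686
−0.18·log₂(0.18) = 0.4453
−0.04·log₂(0.04) = 0.1858
−0.16·log₂(0.16) = 0.4230
−0.16·log₂(0.16) = 0.4230
Sum ≈ 2.6608 → 2.6608 bits.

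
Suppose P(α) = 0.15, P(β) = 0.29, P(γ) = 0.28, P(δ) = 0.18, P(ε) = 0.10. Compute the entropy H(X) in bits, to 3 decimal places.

2.220 bits

H = −Σ pᵢ log₂ pᵢ.
−0.15·log₂(0.15) = 0.4105
−0.29·log₂(0.29) = 0.5179
−0.28·log₂(0.28) = 0.5142
−0.18·log₂(0.18) = 0.4453
−0.10·log₂(0.10) = 0.3322
Sum ≈ 2.2202 → 2.220 bits.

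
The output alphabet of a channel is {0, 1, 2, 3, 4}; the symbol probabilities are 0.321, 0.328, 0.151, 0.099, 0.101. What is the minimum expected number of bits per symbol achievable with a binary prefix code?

Repeatedly combine the two least-probable nodes; the expected code length is the sum of the merged weights.
merge 99/1000 + 101/1000 → 1/5
merge 151/1000 + 1/5 → 351/1000
merge 321/1000 + 41/125 → 649/1000
merge 351/1000 + 649/1000 → 1
L = 1/5 + 351/1000 + 649/1000 + 1 = 11/5 = 2.2 bits/symbol.

2.2 bits/symbol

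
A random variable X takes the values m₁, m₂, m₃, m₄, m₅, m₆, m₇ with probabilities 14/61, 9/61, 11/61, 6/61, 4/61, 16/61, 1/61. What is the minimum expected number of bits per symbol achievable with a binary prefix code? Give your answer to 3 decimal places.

2.590 bits/symbol

Repeatedly combine the two least-probable nodes; the expected code length is the sum of the merged weights.
merge 1/61 + 4/61 → 5/61
merge 5/61 + 6/61 → 11/61
merge 9/61 + 11/61 → 20/61
merge 11/61 + 14/61 → 25/61
merge 16/61 + 20/61 → 36/61
merge 25/61 + 36/61 → 1
L = 5/61 + 11/61 + 20/61 + 25/61 + 36/61 + 1 = 158/61 ≈ 2.590 bits/symbol.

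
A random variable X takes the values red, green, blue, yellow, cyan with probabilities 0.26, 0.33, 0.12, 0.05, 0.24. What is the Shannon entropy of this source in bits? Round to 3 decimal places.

2.110 bits

H = −Σ pᵢ log₂ pᵢ.
−0.26·log₂(0.26) = 0.5053
−0.33·log₂(0.33) = 0.5278
−0.12·log₂(0.12) = 0.3671
−0.05·log₂(0.05) = 0.2161
−0.24·log₂(0.24) = 0.4941
Sum ≈ 2.1104 → 2.110 bits.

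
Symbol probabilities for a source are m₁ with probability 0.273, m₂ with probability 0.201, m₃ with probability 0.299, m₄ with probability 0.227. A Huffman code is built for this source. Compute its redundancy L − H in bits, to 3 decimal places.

0.017 bits

Entropy H = −Σ p log₂ p ≈ 1.9830 bits.
Huffman merges: 201/1000+227/1000→107/250; 273/1000+299/1000→143/250; 107/250+143/250→1. L = 2 ≈ 2.0000.
L − H = 2.0000 − 1.9830 = 0.017 bits.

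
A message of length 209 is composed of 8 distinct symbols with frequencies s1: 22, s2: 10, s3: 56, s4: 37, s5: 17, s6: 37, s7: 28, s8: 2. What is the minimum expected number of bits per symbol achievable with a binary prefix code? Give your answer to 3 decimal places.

2.751 bits/symbol

Probabilities are the counts divided by 209.
Repeatedly combine the two least-probable nodes; the expected code length is the sum of the merged weights.
merge 2/209 + 10/209 → 12/209
merge 12/209 + 17/209 → 29/209
merge 2/19 + 28/209 → 50/209
merge 29/209 + 37/209 → 6/19
merge 37/209 + 50/209 → 87/209
merge 56/209 + 6/19 → 122/209
merge 87/209 + 122/209 → 1
L = 12/209 + 29/209 + 50/209 + 6/19 + 87/209 + 122/209 + 1 = 575/209 ≈ 2.751 bits/symbol.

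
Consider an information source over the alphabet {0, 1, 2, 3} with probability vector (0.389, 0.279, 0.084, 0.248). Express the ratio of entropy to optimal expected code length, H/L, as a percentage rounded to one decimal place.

Entropy H = −Σ p log₂ p ≈ 1.8427 bits.
Huffman merges: 21/250+31/125→83/250; 279/1000+83/250→611/1000; 389/1000+611/1000→1. L = 1943/1000 ≈ 1.9430.
Efficiency = H/L = 1.8427/1.9430 = 94.8%.

94.8%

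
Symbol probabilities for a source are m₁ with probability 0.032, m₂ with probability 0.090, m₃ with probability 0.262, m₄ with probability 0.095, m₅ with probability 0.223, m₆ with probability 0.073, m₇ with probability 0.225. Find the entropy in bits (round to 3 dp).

H = −Σ pᵢ log₂ pᵢ.
−0.032·log₂(0.032) = 0.1589
−0.090·log₂(0.090) = 0.3127
−0.262·log₂(0.262) = 0.5063
−0.095·log₂(0.095) = 0.3226
−0.223·log₂(0.223) = 0.4828
−0.073·log₂(0.073) = 0.2756
−0.225·log₂(0.225) = 0.4842
Sum ≈ 2.5431 → 2.543 bits.

2.543 bits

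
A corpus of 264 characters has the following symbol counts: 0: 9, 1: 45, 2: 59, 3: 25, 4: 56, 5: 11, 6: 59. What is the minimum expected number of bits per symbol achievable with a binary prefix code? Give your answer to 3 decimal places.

2.587 bits/symbol

Probabilities are the counts divided by 264.
Repeatedly combine the two least-probable nodes; the expected code length is the sum of the merged weights.
merge 3/88 + 1/24 → 5/66
merge 5/66 + 25/264 → 15/88
merge 15/88 + 15/88 → 15/44
merge 7/33 + 59/264 → 115/264
merge 59/264 + 15/44 → 149/264
merge 115/264 + 149/264 → 1
L = 5/66 + 15/88 + 15/44 + 115/264 + 149/264 + 1 = 683/264 ≈ 2.587 bits/symbol.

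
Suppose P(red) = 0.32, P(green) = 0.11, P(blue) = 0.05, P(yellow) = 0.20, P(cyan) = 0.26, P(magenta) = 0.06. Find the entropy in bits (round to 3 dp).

2.306 bits

H = −Σ pᵢ log₂ pᵢ.
−0.32·log₂(0.32) = 0.5260
−0.11·log₂(0.11) = 0.3503
−0.05·log₂(0.05) = 0.2161
−0.20·log₂(0.20) = 0.4644
−0.26·log₂(0.26) = 0.5053
−0.06·log₂(0.06) = 0.2435
Sum ≈ 2.3056 → 2.306 bits.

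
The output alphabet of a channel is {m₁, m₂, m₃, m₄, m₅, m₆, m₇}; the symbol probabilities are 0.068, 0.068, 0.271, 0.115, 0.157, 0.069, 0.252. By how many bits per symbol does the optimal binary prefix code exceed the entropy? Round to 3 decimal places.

0.030 bits

Entropy H = −Σ p log₂ p ≈ 2.5834 bits.
Huffman merges: 17/250+17/250→17/125; 69/1000+23/200→23/125; 17/125+157/1000→293/1000; 23/125+63/250→109/250; 271/1000+293/1000→141/250; 109/250+141/250→1. L = 2613/1000 ≈ 2.6130.
L − H = 2.6130 − 2.5834 = 0.030 bits.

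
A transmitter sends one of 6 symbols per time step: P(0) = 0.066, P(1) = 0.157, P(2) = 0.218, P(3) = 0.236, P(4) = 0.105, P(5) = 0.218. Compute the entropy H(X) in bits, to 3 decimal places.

2.469 bits

H = −Σ pᵢ log₂ pᵢ.
−0.066·log₂(0.066) = 0.2588
−0.157·log₂(0.157) = 0.4194
−0.218·log₂(0.218) = 0.4791
−0.236·log₂(0.236) = 0.4916
−0.105·log₂(0.105) = 0.3414
−0.218·log₂(0.218) = 0.4791
Sum ≈ 2.4694 → 2.469 bits.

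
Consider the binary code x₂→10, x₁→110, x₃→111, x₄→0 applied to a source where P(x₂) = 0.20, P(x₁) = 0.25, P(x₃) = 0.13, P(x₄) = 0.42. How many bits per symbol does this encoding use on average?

L̄ = Σ pᵢ·ℓᵢ = 0.20·2 + 0.25·3 + 0.13·3 + 0.42·1 = 1.96 bits/symbol.

1.96 bits/symbol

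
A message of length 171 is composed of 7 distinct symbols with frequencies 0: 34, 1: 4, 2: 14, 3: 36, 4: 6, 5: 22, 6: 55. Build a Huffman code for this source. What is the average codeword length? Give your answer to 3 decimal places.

Probabilities are the counts divided by 171.
Repeatedly combine the two least-probable nodes; the expected code length is the sum of the merged weights.
merge 4/171 + 2/57 → 10/171
merge 10/171 + 14/171 → 8/57
merge 22/171 + 8/57 → 46/171
merge 34/171 + 4/19 → 70/171
merge 46/171 + 55/171 → 101/171
merge 70/171 + 101/171 → 1
L = 10/171 + 8/57 + 46/171 + 70/171 + 101/171 + 1 = 422/171 ≈ 2.468 bits/symbol.

2.468 bits/symbol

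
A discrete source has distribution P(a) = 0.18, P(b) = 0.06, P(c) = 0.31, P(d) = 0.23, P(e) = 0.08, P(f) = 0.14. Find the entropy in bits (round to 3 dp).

2.389 bits

H = −Σ pᵢ log₂ pᵢ.
−0.18·log₂(0.18) = 0.4453
−0.06·log₂(0.06) = 0.2435
−0.31·log₂(0.31) = 0.5238
−0.23·log₂(0.23) = 0.4877
−0.08·log₂(0.08) = 0.2915
−0.14·log₂(0.14) = 0.3971
Sum ≈ 2.3889 → 2.389 bits.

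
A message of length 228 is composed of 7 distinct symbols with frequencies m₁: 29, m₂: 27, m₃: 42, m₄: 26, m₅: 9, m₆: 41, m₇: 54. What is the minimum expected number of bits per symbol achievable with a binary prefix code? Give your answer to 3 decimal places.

2.732 bits/symbol

Probabilities are the counts divided by 228.
Repeatedly combine the two least-probable nodes; the expected code length is the sum of the merged weights.
merge 3/76 + 13/114 → 35/228
merge 9/76 + 29/228 → 14/57
merge 35/228 + 41/228 → 1/3
merge 7/38 + 9/38 → 8/19
merge 14/57 + 1/3 → 11/19
merge 8/19 + 11/19 → 1
L = 35/228 + 14/57 + 1/3 + 8/19 + 11/19 + 1 = 623/228 ≈ 2.732 bits/symbol.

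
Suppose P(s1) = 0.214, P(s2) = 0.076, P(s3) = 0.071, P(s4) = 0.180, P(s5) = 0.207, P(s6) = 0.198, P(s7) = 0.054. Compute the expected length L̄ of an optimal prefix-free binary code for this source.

2.704 bits/symbol

Repeatedly combine the two least-probable nodes; the expected code length is the sum of the merged weights.
merge 27/500 + 71/1000 → 1/8
merge 19/250 + 1/8 → 201/1000
merge 9/50 + 99/500 → 189/500
merge 201/1000 + 207/1000 → 51/125
merge 107/500 + 189/500 → 74/125
merge 51/125 + 74/125 → 1
L = 1/8 + 201/1000 + 189/500 + 51/125 + 74/125 + 1 = 338/125 = 2.704 bits/symbol.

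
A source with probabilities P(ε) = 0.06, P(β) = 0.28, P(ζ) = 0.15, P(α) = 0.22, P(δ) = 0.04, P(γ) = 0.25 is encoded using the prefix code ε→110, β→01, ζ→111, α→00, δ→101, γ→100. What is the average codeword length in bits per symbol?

2.5 bits/symbol

L̄ = Σ pᵢ·ℓᵢ = 0.06·3 + 0.28·2 + 0.15·3 + 0.22·2 + 0.04·3 + 0.25·3 = 2.5 bits/symbol.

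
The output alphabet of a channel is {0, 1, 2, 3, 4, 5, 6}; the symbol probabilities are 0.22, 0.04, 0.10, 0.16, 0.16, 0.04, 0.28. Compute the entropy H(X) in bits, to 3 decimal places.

2.545 bits

H = −Σ pᵢ log₂ pᵢ.
−0.22·log₂(0.22) = 0.4806
−0.04·log₂(0.04) = 0.1858
−0.10·log₂(0.10) = 0.3322
−0.16·log₂(0.16) = 0.4230
−0.16·log₂(0.16) = 0.4230
−0.04·log₂(0.04) = 0.1858
−0.28·log₂(0.28) = 0.5142
Sum ≈ 2.5445 → 2.545 bits.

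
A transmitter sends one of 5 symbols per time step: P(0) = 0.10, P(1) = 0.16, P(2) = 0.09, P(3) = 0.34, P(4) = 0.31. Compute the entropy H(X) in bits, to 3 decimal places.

H = −Σ pᵢ log₂ pᵢ.
−0.10·log₂(0.10) = 0.3322
−0.16·log₂(0.16) = 0.4230
−0.09·log₂(0.09) = 0.3127
−0.34·log₂(0.34) = 0.5292
−0.31·log₂(0.31) = 0.5238
Sum ≈ 2.1208 → 2.121 bits.

2.121 bits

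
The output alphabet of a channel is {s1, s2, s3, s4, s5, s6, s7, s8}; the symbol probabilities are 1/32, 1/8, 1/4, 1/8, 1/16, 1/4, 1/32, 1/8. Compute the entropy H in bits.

2.6875 bits

Each probability is a power of 1/2, so log₂(1/p) is an integer.
H = Σ p·log₂(1/p) = 1/32·5 + 1/8·3 + 1/4·2 + 1/8·3 + 1/16·4 + 1/4·2 + 1/32·5 + 1/8·3 = 2.6875 bits.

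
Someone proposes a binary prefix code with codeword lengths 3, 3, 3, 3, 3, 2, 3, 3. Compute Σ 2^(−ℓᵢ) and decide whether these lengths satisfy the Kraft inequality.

1.125; no

With common denominator 2^3 = 8: Σ 2^(−ℓᵢ) = 1/8 + 1/8 + 1/8 + 1/8 + 1/8 + 2/8 + 1/8 + 1/8 = 9/8 = 1.125.
Kraft's inequality requires Σ ≤ 1; here Σ = 1.125 > 1, so no such prefix code exists.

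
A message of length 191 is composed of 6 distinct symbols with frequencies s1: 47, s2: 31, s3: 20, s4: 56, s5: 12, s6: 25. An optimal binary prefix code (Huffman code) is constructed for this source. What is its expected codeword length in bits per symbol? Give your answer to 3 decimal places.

2.461 bits/symbol

Probabilities are the counts divided by 191.
Repeatedly combine the two least-probable nodes; the expected code length is the sum of the merged weights.
merge 12/191 + 20/191 → 32/191
merge 25/191 + 31/191 → 56/191
merge 32/191 + 47/191 → 79/191
merge 56/191 + 56/191 → 112/191
merge 79/191 + 112/191 → 1
L = 32/191 + 56/191 + 79/191 + 112/191 + 1 = 470/191 ≈ 2.461 bits/symbol.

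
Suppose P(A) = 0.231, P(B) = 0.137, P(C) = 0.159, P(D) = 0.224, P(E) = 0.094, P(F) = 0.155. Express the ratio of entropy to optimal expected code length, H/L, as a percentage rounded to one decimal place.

Entropy H = −Σ p log₂ p ≈ 2.5241 bits.
Huffman merges: 47/500+137/1000→231/1000; 31/200+159/1000→157/500; 28/125+231/1000→91/200; 231/1000+157/500→109/200; 91/200+109/200→1. L = 509/200 ≈ 2.5450.
Efficiency = H/L = 2.5241/2.5450 = 99.2%.

99.2%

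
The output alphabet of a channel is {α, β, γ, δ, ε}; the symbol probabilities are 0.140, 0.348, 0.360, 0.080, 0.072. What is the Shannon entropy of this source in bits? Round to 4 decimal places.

2.0225 bits

H = −Σ pᵢ log₂ pᵢ.
−0.140·log₂(0.140) = 0.3971
−0.348·log₂(0.348) = 0.5299
−0.360·log₂(0.360) = 0.5306
−0.080·log₂(0.080) = 0.2915
−0.072·log₂(0.072) = 0.2733
Sum ≈ 2.0225 → 2.0225 bits.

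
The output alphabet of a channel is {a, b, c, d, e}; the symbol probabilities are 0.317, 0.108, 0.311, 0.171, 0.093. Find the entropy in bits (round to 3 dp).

H = −Σ pᵢ log₂ pᵢ.
−0.317·log₂(0.317) = 0.5254
−0.108·log₂(0.108) = 0.3468
−0.311·log₂(0.311) = 0.5240
−0.171·log₂(0.171) = 0.4357
−0.093·log₂(0.093) = 0.3187
Sum ≈ 2.1506 → 2.151 bits.

2.151 bits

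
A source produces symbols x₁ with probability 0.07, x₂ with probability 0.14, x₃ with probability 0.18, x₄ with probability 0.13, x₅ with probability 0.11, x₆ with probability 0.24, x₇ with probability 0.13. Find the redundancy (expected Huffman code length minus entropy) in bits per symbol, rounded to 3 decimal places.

Entropy H = −Σ p log₂ p ≈ 2.7207 bits.
Huffman merges: 7/100+11/100→9/50; 13/100+13/100→13/50; 7/50+9/50→8/25; 9/50+6/25→21/50; 13/50+8/25→29/50; 21/50+29/50→1. L = 69/25 ≈ 2.7600.
L − H = 2.7600 − 2.7207 = 0.039 bits.

0.039 bits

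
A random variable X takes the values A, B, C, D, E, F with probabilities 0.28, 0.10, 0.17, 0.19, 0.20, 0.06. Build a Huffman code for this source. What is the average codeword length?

2.49 bits/symbol

Repeatedly combine the two least-probable nodes; the expected code length is the sum of the merged weights.
merge 3/50 + 1/10 → 4/25
merge 4/25 + 17/100 → 33/100
merge 19/100 + 1/5 → 39/100
merge 7/25 + 33/100 → 61/100
merge 39/100 + 61/100 → 1
L = 4/25 + 33/100 + 39/100 + 61/100 + 1 = 249/100 = 2.49 bits/symbol.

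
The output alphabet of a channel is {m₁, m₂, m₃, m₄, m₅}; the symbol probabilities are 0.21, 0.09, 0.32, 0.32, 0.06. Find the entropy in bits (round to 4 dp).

H = −Σ pᵢ log₂ pᵢ.
−0.21·log₂(0.21) = 0.4728
−0.09·log₂(0.09) = 0.3127
−0.32·log₂(0.32) = 0.5260
−0.32·log₂(0.32) = 0.5260
−0.06·log₂(0.06) = 0.2435
Sum ≈ 2.0811 → 2.0811 bits.

2.0811 bits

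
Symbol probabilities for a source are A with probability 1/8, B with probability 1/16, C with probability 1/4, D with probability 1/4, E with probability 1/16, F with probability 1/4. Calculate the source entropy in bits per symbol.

2.375 bits

Each probability is a power of 1/2, so log₂(1/p) is an integer.
H = Σ p·log₂(1/p) = 1/8·3 + 1/16·4 + 1/4·2 + 1/4·2 + 1/16·4 + 1/4·2 = 2.375 bits.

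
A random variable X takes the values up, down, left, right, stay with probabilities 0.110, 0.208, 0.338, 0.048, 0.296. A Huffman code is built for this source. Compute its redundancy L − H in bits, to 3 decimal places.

0.077 bits

Entropy H = −Σ p log₂ p ≈ 2.0806 bits.
Huffman merges: 6/125+11/100→79/500; 79/500+26/125→183/500; 37/125+169/500→317/500; 183/500+317/500→1. L = 1079/500 ≈ 2.1580.
L − H = 2.1580 − 2.0806 = 0.077 bits.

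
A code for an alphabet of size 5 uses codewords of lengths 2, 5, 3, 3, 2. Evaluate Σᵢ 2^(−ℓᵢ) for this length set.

With common denominator 2^5 = 32: Σ 2^(−ℓᵢ) = 8/32 + 1/32 + 4/32 + 4/32 + 8/32 = 25/32 = 0.78125.

0.78125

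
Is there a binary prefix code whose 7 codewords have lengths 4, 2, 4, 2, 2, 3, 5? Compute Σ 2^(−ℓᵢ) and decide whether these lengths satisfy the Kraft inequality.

1.03125; no

With common denominator 2^5 = 32: Σ 2^(−ℓᵢ) = 2/32 + 8/32 + 2/32 + 8/32 + 8/32 + 4/32 + 1/32 = 33/32 = 1.03125.
Kraft's inequality requires Σ ≤ 1; here Σ = 1.03125 > 1, so no such prefix code exists.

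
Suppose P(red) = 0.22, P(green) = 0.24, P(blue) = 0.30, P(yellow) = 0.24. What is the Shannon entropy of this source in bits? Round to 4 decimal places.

H = −Σ pᵢ log₂ pᵢ.
−0.22·log₂(0.22) = 0.4806
−0.24·log₂(0.24) = 0.4941
−0.30·log₂(0.30) = 0.5211
−0.24·log₂(0.24) = 0.4941
Sum ≈ 1.9899 → 1.9899 bits.

1.9899 bits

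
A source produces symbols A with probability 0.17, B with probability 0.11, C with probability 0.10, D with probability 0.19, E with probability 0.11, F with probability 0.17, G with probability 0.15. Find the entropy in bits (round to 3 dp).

2.768 bits

H = −Σ pᵢ log₂ pᵢ.
−0.17·log₂(0.17) = 0.4346
−0.11·log₂(0.11) = 0.3503
−0.10·log₂(0.10) = 0.3322
−0.19·log₂(0.19) = 0.4552
−0.11·log₂(0.11) = 0.3503
−0.17·log₂(0.17) = 0.4346
−0.15·log₂(0.15) = 0.4105
Sum ≈ 2.7677 → 2.768 bits.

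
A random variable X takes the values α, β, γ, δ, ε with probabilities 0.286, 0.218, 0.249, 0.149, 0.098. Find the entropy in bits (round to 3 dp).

H = −Σ pᵢ log₂ pᵢ.
−0.286·log₂(0.286) = 0.5165
−0.218·log₂(0.218) = 0.4791
−0.249·log₂(0.249) = 0.4994
−0.149·log₂(0.149) = 0.4092
−0.098·log₂(0.098) = 0.3284
Sum ≈ 2.2327 → 2.233 bits.

2.233 bits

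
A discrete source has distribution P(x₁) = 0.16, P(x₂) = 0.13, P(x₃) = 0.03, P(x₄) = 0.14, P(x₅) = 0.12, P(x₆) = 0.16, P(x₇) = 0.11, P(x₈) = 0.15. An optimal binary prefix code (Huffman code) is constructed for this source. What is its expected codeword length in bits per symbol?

Repeatedly combine the two least-probable nodes; the expected code length is the sum of the merged weights.
merge 3/100 + 11/100 → 7/50
merge 3/25 + 13/100 → 1/4
merge 7/50 + 7/50 → 7/25
merge 3/20 + 4/25 → 31/100
merge 4/25 + 1/4 → 41/100
merge 7/25 + 31/100 → 59/100
merge 41/100 + 59/100 → 1
L = 7/50 + 1/4 + 7/25 + 31/100 + 41/100 + 59/100 + 1 = 149/50 = 2.98 bits/symbol.

2.98 bits/symbol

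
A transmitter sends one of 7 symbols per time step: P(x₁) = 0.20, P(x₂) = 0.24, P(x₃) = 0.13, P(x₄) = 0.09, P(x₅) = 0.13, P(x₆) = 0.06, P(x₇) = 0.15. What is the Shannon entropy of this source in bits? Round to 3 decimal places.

H = −Σ pᵢ log₂ pᵢ.
−0.20·log₂(0.20) = 0.4644
−0.24·log₂(0.24) = 0.4941
−0.13·log₂(0.13) = 0.3826
−0.09·log₂(0.09) = 0.3127
−0.13·log₂(0.13) = 0.3826
−0.06·log₂(0.06) = 0.2435
−0.15·log₂(0.15) = 0.4105
Sum ≈ 2.6905 → 2.691 bits.

2.691 bits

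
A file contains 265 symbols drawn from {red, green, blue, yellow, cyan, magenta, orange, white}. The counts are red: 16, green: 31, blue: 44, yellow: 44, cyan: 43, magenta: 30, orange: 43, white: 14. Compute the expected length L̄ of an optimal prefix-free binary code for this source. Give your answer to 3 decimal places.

2.947 bits/symbol

Probabilities are the counts divided by 265.
Repeatedly combine the two least-probable nodes; the expected code length is the sum of the merged weights.
merge 14/265 + 16/265 → 6/53
merge 6/53 + 6/53 → 12/53
merge 31/265 + 43/265 → 74/265
merge 43/265 + 44/265 → 87/265
merge 44/265 + 12/53 → 104/265
merge 74/265 + 87/265 → 161/265
merge 104/265 + 161/265 → 1
L = 6/53 + 12/53 + 74/265 + 87/265 + 104/265 + 161/265 + 1 = 781/265 ≈ 2.947 bits/symbol.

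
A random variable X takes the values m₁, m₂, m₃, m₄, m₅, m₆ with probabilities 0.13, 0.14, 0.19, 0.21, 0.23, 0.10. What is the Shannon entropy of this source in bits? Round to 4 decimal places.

2.5277 bits

H = −Σ pᵢ log₂ pᵢ.
−0.13·log₂(0.13) = 0.3826
−0.14·log₂(0.14) = 0.3971
−0.19·log₂(0.19) = 0.4552
−0.21·log₂(0.21) = 0.4728
−0.23·log₂(0.23) = 0.4877
−0.10·log₂(0.10) = 0.3322
Sum ≈ 2.5277 → 2.5277 bits.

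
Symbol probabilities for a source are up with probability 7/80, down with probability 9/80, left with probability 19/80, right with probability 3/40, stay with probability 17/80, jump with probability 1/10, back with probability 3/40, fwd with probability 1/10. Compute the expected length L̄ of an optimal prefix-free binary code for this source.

Repeatedly combine the two least-probable nodes; the expected code length is the sum of the merged weights.
merge 3/40 + 3/40 → 3/20
merge 7/80 + 1/10 → 3/16
merge 1/10 + 9/80 → 17/80
merge 3/20 + 3/16 → 27/80
merge 17/80 + 17/80 → 17/40
merge 19/80 + 27/80 → 23/40
merge 17/40 + 23/40 → 1
L = 3/20 + 3/16 + 17/80 + 27/80 + 17/40 + 23/40 + 1 = 231/80 = 2.8875 bits/symbol.

2.8875 bits/symbol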